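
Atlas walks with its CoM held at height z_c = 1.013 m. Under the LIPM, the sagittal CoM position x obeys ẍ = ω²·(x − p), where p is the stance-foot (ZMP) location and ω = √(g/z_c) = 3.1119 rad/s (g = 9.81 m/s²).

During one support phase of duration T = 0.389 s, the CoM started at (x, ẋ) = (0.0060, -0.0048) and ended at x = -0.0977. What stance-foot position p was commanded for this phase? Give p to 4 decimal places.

p = 0.1286

ωT = 3.1119·0.389 = 1.210529; cosh(ωT) = 1.826649, sinh(ωT) = 1.528610
x(T) = p + (x₀−p)·cosh(ωT) + (ẋ₀/ω)·sinh(ωT) ⇒ p·(1 − cosh) = x(T) − x₀·cosh − (ẋ₀/ω)·sinh
numerator   = -0.0977 − (0.0060)·1.826649 − (-0.0048/3.1119)·1.528610 = -0.106302
denominator = 1 − 1.826649 = -0.826649
p = -0.106302 / -0.826649 = 0.1286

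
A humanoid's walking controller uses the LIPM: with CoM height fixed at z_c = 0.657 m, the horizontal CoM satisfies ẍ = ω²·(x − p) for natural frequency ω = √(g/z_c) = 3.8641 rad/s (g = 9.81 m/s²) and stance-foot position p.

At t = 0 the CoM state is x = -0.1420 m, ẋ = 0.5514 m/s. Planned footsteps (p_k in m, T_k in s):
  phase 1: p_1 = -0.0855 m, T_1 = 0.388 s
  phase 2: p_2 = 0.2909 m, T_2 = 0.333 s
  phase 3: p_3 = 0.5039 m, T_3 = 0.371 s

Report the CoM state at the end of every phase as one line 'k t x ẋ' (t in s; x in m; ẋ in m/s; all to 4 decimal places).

phase 1: p=-0.0855, T=0.388, ωT=1.499271, cosh=2.350858, sinh=2.127565; start (x,ẋ)=(-0.142000, 0.551400) → end (x,ẋ)=(0.085276, 0.831769)
phase 2: p=0.2909, T=0.333, ωT=1.286745, cosh=1.948575, sinh=1.672407; start (x,ẋ)=(0.085276, 0.831769) → end (x,ẋ)=(0.250222, 0.291952)
phase 3: p=0.5039, T=0.371, ωT=1.433581, cosh=2.216072, sinh=1.977618; start (x,ẋ)=(0.250222, 0.291952) → end (x,ẋ)=(0.091149, -1.291551)

1 0.3880 0.0853 0.8318
2 0.7210 0.2502 0.2920
3 1.0920 0.0911 -1.2916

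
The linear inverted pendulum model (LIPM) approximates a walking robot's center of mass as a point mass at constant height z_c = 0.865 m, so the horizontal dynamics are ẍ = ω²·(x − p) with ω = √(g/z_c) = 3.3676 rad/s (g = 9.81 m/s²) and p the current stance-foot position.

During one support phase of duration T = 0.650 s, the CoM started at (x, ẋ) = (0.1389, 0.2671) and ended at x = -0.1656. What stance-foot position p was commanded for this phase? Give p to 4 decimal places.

p = 0.3248

ωT = 3.3676·0.650 = 2.188940; cosh(ωT) = 4.518891, sinh(ωT) = 4.406856
x(T) = p + (x₀−p)·cosh(ωT) + (ẋ₀/ω)·sinh(ωT) ⇒ p·(1 − cosh) = x(T) − x₀·cosh − (ẋ₀/ω)·sinh
numerator   = -0.1656 − (0.1389)·4.518891 − (0.2671/3.3676)·4.406856 = -1.142802
denominator = 1 − 4.518891 = -3.518891
p = -1.142802 / -3.518891 = 0.3248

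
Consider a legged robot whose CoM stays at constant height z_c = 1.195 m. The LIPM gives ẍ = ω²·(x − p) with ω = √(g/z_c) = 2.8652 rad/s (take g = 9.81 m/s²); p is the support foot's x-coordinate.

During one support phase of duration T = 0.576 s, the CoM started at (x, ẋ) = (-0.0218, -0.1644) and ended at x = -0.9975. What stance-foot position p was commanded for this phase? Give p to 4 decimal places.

ωT = 2.8652·0.576 = 1.650355; cosh(ωT) = 2.700406, sinh(ωT) = 2.508424
x(T) = p + (x₀−p)·cosh(ωT) + (ẋ₀/ω)·sinh(ωT) ⇒ p·(1 − cosh) = x(T) − x₀·cosh − (ẋ₀/ω)·sinh
numerator   = -0.9975 − (-0.0218)·2.700406 − (-0.1644/2.8652)·2.508424 = -0.794702
denominator = 1 − 2.700406 = -1.700406
p = -0.794702 / -1.700406 = 0.4674

p = 0.4674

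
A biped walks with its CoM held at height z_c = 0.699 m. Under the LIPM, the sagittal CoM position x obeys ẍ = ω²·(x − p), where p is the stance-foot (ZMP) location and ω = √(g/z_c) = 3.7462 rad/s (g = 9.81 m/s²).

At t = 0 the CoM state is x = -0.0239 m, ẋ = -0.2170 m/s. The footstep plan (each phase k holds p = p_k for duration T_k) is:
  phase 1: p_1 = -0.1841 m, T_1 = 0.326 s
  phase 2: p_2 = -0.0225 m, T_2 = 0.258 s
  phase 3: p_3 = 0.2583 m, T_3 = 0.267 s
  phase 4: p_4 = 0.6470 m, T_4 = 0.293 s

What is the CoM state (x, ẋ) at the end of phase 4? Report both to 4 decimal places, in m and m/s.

x = 0.8204, ẋ = 1.2814

phase 1: p=-0.1841, T=0.326, ωT=1.221261, cosh=1.843160, sinh=1.548302; start (x,ẋ)=(-0.023900, -0.217000) → end (x,ẋ)=(0.021488, 0.529234)
phase 2: p=-0.0225, T=0.258, ωT=0.966520, cosh=1.504592, sinh=1.124187; start (x,ẋ)=(0.021488, 0.529234) → end (x,ẋ)=(0.202501, 0.981535)
phase 3: p=0.2583, T=0.267, ωT=1.000235, cosh=1.543357, sinh=1.175564; start (x,ẋ)=(0.202501, 0.981535) → end (x,ẋ)=(0.480190, 1.269126)
phase 4: p=0.6470, T=0.293, ωT=1.097637, cosh=1.665367, sinh=1.331708; start (x,ẋ)=(0.480190, 1.269126) → end (x,ẋ)=(0.820352, 1.281370)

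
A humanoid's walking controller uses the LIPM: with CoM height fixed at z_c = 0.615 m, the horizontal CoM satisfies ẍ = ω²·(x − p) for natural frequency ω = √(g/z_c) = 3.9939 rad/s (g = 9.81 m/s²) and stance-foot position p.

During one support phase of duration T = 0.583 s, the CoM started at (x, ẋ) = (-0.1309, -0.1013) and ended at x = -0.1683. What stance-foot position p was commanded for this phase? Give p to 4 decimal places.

p = -0.1528

ωT = 3.9939·0.583 = 2.328444; cosh(ωT) = 5.179703, sinh(ωT) = 5.082256
x(T) = p + (x₀−p)·cosh(ωT) + (ẋ₀/ω)·sinh(ωT) ⇒ p·(1 − cosh) = x(T) − x₀·cosh − (ẋ₀/ω)·sinh
numerator   = -0.1683 − (-0.1309)·5.179703 − (-0.1013/3.9939)·5.082256 = 0.638628
denominator = 1 − 5.179703 = -4.179703
p = 0.638628 / -4.179703 = -0.1528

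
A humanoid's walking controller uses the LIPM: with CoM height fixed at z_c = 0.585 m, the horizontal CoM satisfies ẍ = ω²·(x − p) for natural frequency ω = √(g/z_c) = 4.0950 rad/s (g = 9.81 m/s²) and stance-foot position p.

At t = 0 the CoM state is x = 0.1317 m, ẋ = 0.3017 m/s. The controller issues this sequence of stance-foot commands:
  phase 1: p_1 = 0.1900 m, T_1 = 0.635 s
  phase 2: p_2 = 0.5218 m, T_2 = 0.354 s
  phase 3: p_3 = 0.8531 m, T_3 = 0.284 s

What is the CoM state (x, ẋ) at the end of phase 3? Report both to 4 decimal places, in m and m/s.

x = -0.5915, ẋ = -5.3889

phase 1: p=0.1900, T=0.635, ωT=2.600325, cosh=6.771182, sinh=6.696933; start (x,ẋ)=(0.131700, 0.301700) → end (x,ẋ)=(0.288638, 0.444050)
phase 2: p=0.5218, T=0.354, ωT=1.449630, cosh=2.248097, sinh=2.013440; start (x,ẋ)=(0.288638, 0.444050) → end (x,ẋ)=(0.215961, -0.924162)
phase 3: p=0.8531, T=0.284, ωT=1.162980, cosh=1.756003, sinh=1.443450; start (x,ẋ)=(0.215961, -0.924162) → end (x,ẋ)=(-0.591477, -5.388915)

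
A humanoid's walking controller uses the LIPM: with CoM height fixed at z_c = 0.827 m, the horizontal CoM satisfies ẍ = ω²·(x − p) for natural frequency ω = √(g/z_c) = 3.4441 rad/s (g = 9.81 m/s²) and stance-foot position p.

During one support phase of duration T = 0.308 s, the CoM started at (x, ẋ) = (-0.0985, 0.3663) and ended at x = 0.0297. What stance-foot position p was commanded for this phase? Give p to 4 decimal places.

p = -0.0872

ωT = 3.4441·0.308 = 1.060783; cosh(ωT) = 1.617408, sinh(ωT) = 1.271223
x(T) = p + (x₀−p)·cosh(ωT) + (ẋ₀/ω)·sinh(ωT) ⇒ p·(1 − cosh) = x(T) − x₀·cosh − (ẋ₀/ω)·sinh
numerator   = 0.0297 − (-0.0985)·1.617408 − (0.3663/3.4441)·1.271223 = 0.053813
denominator = 1 − 1.617408 = -0.617408
p = 0.053813 / -0.617408 = -0.0872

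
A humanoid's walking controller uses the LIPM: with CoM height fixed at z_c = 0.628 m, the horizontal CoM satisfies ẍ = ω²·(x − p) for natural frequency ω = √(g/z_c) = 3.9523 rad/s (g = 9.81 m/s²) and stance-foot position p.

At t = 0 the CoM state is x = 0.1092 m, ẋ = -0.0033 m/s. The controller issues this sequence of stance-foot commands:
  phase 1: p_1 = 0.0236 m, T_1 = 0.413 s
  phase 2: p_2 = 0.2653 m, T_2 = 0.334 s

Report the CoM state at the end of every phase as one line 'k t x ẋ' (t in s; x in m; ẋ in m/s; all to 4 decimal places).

1 0.4130 0.2489 0.8235
2 0.7470 0.5945 1.5385

phase 1: p=0.0236, T=0.413, ωT=1.632300, cosh=2.655553, sinh=2.460074; start (x,ẋ)=(0.109200, -0.003300) → end (x,ẋ)=(0.248861, 0.823521)
phase 2: p=0.2653, T=0.334, ωT=1.320068, cosh=2.005397, sinh=1.738280; start (x,ẋ)=(0.248861, 0.823521) → end (x,ẋ)=(0.594531, 1.538549)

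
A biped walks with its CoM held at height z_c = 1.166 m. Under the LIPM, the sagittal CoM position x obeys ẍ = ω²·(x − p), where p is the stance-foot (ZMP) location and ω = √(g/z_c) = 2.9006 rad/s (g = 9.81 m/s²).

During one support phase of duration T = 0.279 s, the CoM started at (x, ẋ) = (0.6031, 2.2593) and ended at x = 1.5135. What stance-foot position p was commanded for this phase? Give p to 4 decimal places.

ωT = 2.9006·0.279 = 0.809267; cosh(ωT) = 1.345723, sinh(ωT) = 0.900539
x(T) = p + (x₀−p)·cosh(ωT) + (ẋ₀/ω)·sinh(ωT) ⇒ p·(1 − cosh) = x(T) − x₀·cosh − (ẋ₀/ω)·sinh
numerator   = 1.5135 − (0.6031)·1.345723 − (2.2593/2.9006)·0.900539 = 0.000458
denominator = 1 − 1.345723 = -0.345723
p = 0.000458 / -0.345723 = -0.0013

p = -0.0013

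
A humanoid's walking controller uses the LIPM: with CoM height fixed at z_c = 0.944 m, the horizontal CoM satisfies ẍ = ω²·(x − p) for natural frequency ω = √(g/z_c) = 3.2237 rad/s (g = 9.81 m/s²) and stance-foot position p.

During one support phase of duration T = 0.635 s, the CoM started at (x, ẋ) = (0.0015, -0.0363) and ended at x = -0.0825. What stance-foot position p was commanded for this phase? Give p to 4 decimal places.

ωT = 3.2237·0.635 = 2.047049; cosh(ωT) = 3.937065, sinh(ωT) = 3.807950
x(T) = p + (x₀−p)·cosh(ωT) + (ẋ₀/ω)·sinh(ωT) ⇒ p·(1 − cosh) = x(T) − x₀·cosh − (ẋ₀/ω)·sinh
numerator   = -0.0825 − (0.0015)·3.937065 − (-0.0363/3.2237)·3.807950 = -0.045527
denominator = 1 − 3.937065 = -2.937065
p = -0.045527 / -2.937065 = 0.0155

p = 0.0155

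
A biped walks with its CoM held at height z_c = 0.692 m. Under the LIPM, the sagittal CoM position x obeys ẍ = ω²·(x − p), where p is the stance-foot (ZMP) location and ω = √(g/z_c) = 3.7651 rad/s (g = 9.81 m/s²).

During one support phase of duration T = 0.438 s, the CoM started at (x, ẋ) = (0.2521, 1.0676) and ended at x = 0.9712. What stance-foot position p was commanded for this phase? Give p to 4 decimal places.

p = 0.2469

ωT = 3.7651·0.438 = 1.649114; cosh(ωT) = 2.697294, sinh(ωT) = 2.505074
x(T) = p + (x₀−p)·cosh(ωT) + (ẋ₀/ω)·sinh(ωT) ⇒ p·(1 − cosh) = x(T) − x₀·cosh − (ẋ₀/ω)·sinh
numerator   = 0.9712 − (0.2521)·2.697294 − (1.0676/3.7651)·2.505074 = -0.419105
denominator = 1 − 2.697294 = -1.697294
p = -0.419105 / -1.697294 = 0.2469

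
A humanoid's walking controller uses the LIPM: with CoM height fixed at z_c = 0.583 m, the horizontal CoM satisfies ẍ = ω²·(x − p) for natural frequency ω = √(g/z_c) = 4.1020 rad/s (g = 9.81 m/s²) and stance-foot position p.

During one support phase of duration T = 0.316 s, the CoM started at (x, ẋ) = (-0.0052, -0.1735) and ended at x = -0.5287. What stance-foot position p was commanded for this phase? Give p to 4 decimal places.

ωT = 4.1020·0.316 = 1.296232; cosh(ωT) = 1.964529, sinh(ωT) = 1.690968
x(T) = p + (x₀−p)·cosh(ωT) + (ẋ₀/ω)·sinh(ωT) ⇒ p·(1 − cosh) = x(T) − x₀·cosh − (ẋ₀/ω)·sinh
numerator   = -0.5287 − (-0.0052)·1.964529 − (-0.1735/4.1020)·1.690968 = -0.446963
denominator = 1 − 1.964529 = -0.964529
p = -0.446963 / -0.964529 = 0.4634

p = 0.4634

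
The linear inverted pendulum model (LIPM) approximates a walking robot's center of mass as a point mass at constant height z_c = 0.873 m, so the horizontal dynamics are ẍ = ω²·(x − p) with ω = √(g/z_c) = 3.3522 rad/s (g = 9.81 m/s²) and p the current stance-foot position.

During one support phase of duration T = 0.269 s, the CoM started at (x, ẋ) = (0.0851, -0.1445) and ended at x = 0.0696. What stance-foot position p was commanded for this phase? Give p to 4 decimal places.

ωT = 3.3522·0.269 = 0.901742; cosh(ωT) = 1.434877, sinh(ωT) = 1.029014
x(T) = p + (x₀−p)·cosh(ωT) + (ẋ₀/ω)·sinh(ωT) ⇒ p·(1 − cosh) = x(T) − x₀·cosh − (ẋ₀/ω)·sinh
numerator   = 0.0696 − (0.0851)·1.434877 − (-0.1445/3.3522)·1.029014 = -0.008151
denominator = 1 − 1.434877 = -0.434877
p = -0.008151 / -0.434877 = 0.0187

p = 0.0187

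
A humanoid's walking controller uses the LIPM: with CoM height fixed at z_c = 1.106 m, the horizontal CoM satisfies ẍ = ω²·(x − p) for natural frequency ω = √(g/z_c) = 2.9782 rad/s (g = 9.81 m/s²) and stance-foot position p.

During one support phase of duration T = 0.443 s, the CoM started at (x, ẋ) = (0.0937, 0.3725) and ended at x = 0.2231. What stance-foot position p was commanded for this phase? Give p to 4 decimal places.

p = 0.1812

ωT = 2.9782·0.443 = 1.319343; cosh(ωT) = 2.004136, sinh(ωT) = 1.736825
x(T) = p + (x₀−p)·cosh(ωT) + (ẋ₀/ω)·sinh(ωT) ⇒ p·(1 − cosh) = x(T) − x₀·cosh − (ẋ₀/ω)·sinh
numerator   = 0.2231 − (0.0937)·2.004136 − (0.3725/2.9782)·1.736825 = -0.181922
denominator = 1 − 2.004136 = -1.004136
p = -0.181922 / -1.004136 = 0.1812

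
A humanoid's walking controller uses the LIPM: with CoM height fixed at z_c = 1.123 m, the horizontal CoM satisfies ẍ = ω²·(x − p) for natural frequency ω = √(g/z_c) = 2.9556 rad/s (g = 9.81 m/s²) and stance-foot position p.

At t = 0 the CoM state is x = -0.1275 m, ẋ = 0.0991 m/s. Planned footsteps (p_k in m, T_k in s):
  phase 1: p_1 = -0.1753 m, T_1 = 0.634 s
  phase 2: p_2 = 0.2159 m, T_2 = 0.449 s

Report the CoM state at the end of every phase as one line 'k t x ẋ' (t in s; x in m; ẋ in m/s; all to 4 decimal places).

phase 1: p=-0.1753, T=0.634, ωT=1.873850, cosh=3.333429, sinh=3.179898; start (x,ẋ)=(-0.127500, 0.099100) → end (x,ẋ)=(0.090659, 0.779591)
phase 2: p=0.2159, T=0.449, ωT=1.327064, cosh=2.017607, sinh=1.752353; start (x,ẋ)=(0.090659, 0.779591) → end (x,ẋ)=(0.425426, 0.924252)

1 0.6340 0.0907 0.7796
2 1.0830 0.4254 0.9243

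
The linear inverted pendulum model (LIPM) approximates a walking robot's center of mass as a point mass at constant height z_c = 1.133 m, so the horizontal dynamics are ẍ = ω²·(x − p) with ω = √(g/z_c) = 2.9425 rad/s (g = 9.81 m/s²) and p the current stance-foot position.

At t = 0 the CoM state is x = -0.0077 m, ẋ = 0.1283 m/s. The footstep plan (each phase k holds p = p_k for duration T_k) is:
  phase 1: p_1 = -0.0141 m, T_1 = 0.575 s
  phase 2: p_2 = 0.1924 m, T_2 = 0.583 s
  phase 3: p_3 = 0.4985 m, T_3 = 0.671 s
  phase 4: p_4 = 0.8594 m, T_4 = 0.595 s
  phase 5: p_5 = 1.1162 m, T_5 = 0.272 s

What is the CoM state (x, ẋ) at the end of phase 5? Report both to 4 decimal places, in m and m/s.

phase 1: p=-0.0141, T=0.575, ωT=1.691937, cosh=2.807077, sinh=2.622914; start (x,ẋ)=(-0.007700, 0.128300) → end (x,ẋ)=(0.118231, 0.409543)
phase 2: p=0.1924, T=0.583, ωT=1.715477, cosh=2.869604, sinh=2.689726; start (x,ẋ)=(0.118231, 0.409543) → end (x,ẋ)=(0.353924, 0.588210)
phase 3: p=0.4985, T=0.671, ωT=1.974418, cosh=3.670633, sinh=3.531790; start (x,ẋ)=(0.353924, 0.588210) → end (x,ẋ)=(0.673826, 0.656630)
phase 4: p=0.8594, T=0.595, ωT=1.750787, cosh=2.966387, sinh=2.792750; start (x,ẋ)=(0.673826, 0.656630) → end (x,ẋ)=(0.932128, 0.422831)
phase 5: p=1.1162, T=0.272, ωT=0.800360, cosh=1.337755, sinh=0.888588; start (x,ẋ)=(0.932128, 0.422831) → end (x,ẋ)=(0.997645, 0.084357)

x = 0.9976, ẋ = 0.0844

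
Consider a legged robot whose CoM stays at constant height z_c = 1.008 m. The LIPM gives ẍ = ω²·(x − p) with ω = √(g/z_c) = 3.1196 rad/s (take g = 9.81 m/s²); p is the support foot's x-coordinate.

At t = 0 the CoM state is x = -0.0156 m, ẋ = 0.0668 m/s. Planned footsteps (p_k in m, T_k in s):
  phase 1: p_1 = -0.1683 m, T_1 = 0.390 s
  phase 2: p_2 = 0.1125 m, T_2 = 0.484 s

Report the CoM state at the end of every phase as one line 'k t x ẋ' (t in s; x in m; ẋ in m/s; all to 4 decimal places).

phase 1: p=-0.1683, T=0.390, ωT=1.216644, cosh=1.836031, sinh=1.539808; start (x,ẋ)=(-0.015600, 0.066800) → end (x,ẋ)=(0.145034, 0.856154)
phase 2: p=0.1125, T=0.484, ωT=1.509886, cosh=2.373576, sinh=2.152641; start (x,ẋ)=(0.145034, 0.856154) → end (x,ẋ)=(0.780500, 2.250625)

1 0.3900 0.1450 0.8562
2 0.8740 0.7805 2.2506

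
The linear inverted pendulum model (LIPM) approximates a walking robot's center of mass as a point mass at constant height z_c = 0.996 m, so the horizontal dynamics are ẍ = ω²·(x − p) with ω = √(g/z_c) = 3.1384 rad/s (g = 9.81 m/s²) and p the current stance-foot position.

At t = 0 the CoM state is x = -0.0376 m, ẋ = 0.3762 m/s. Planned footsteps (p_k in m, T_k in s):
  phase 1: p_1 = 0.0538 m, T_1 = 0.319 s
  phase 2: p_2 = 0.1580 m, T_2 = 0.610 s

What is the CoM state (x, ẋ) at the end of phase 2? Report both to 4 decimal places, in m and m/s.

x = 0.0540, ẋ = -0.2424

phase 1: p=0.0538, T=0.319, ωT=1.001150, cosh=1.544433, sinh=1.176976; start (x,ẋ)=(-0.037600, 0.376200) → end (x,ẋ)=(0.053723, 0.243400)
phase 2: p=0.1580, T=0.610, ωT=1.914424, cosh=3.465229, sinh=3.317802; start (x,ẋ)=(0.053723, 0.243400) → end (x,ẋ)=(0.053970, -0.242356)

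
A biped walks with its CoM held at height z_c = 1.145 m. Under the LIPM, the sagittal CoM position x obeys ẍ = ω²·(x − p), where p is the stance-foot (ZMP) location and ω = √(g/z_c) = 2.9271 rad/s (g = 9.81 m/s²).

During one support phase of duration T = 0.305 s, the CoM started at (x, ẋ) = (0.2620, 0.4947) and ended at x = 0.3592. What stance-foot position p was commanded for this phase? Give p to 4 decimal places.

ωT = 2.9271·0.305 = 0.892765; cosh(ωT) = 1.425697, sinh(ωT) = 1.016176
x(T) = p + (x₀−p)·cosh(ωT) + (ẋ₀/ω)·sinh(ωT) ⇒ p·(1 − cosh) = x(T) − x₀·cosh − (ẋ₀/ω)·sinh
numerator   = 0.3592 − (0.2620)·1.425697 − (0.4947/2.9271)·1.016176 = -0.186073
denominator = 1 − 1.425697 = -0.425697
p = -0.186073 / -0.425697 = 0.4371

p = 0.4371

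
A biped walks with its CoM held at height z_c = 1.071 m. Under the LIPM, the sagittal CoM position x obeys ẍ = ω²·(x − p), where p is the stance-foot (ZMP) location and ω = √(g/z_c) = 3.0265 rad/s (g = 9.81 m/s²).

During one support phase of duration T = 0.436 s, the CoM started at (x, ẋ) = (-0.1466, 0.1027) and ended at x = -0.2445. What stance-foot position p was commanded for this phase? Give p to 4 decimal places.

p = 0.0095

ωT = 3.0265·0.436 = 1.319554; cosh(ωT) = 2.004503, sinh(ωT) = 1.737249
x(T) = p + (x₀−p)·cosh(ωT) + (ẋ₀/ω)·sinh(ωT) ⇒ p·(1 − cosh) = x(T) − x₀·cosh − (ẋ₀/ω)·sinh
numerator   = -0.2445 − (-0.1466)·2.004503 − (0.1027/3.0265)·1.737249 = -0.009591
denominator = 1 − 2.004503 = -1.004503
p = -0.009591 / -1.004503 = 0.0095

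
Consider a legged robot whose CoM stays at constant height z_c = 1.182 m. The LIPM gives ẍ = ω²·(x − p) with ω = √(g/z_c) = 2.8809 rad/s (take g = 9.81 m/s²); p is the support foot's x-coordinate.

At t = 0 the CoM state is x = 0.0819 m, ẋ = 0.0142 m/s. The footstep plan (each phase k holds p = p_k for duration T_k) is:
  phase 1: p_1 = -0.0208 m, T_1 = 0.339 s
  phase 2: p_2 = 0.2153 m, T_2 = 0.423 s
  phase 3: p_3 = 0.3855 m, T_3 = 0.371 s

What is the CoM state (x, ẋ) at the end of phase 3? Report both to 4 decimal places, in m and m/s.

x = 0.3432, ẋ = 0.1047

phase 1: p=-0.0208, T=0.339, ωT=0.976625, cosh=1.516030, sinh=1.139450; start (x,ẋ)=(0.081900, 0.014200) → end (x,ẋ)=(0.140513, 0.358655)
phase 2: p=0.2153, T=0.423, ωT=1.218621, cosh=1.839078, sinh=1.543441; start (x,ẋ)=(0.140513, 0.358655) → end (x,ẋ)=(0.269909, 0.327052)
phase 3: p=0.3855, T=0.371, ωT=1.068814, cosh=1.627670, sinh=1.284254; start (x,ẋ)=(0.269909, 0.327052) → end (x,ẋ)=(0.343150, 0.104669)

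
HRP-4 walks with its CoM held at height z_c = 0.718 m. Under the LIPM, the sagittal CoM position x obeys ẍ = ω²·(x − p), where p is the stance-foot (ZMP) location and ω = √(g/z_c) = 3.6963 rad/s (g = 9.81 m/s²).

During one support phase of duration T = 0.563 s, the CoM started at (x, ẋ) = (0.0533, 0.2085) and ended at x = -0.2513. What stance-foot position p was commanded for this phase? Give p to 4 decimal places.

p = 0.2251

ωT = 3.6963·0.563 = 2.081017; cosh(ωT) = 4.068708, sinh(ωT) = 3.943905
x(T) = p + (x₀−p)·cosh(ωT) + (ẋ₀/ω)·sinh(ωT) ⇒ p·(1 − cosh) = x(T) − x₀·cosh − (ẋ₀/ω)·sinh
numerator   = -0.2513 − (0.0533)·4.068708 − (0.2085/3.6963)·3.943905 = -0.690629
denominator = 1 − 4.068708 = -3.068708
p = -0.690629 / -3.068708 = 0.2251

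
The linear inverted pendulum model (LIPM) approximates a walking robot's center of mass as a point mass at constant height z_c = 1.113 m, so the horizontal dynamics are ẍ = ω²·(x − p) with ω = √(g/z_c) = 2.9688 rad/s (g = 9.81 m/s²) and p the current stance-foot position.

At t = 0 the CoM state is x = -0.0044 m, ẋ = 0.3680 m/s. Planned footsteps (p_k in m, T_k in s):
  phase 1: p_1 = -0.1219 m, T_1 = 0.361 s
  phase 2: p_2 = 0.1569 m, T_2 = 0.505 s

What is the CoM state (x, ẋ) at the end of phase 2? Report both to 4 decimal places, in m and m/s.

phase 1: p=-0.1219, T=0.361, ωT=1.071737, cosh=1.631430, sinh=1.289017; start (x,ẋ)=(-0.004400, 0.368000) → end (x,ẋ)=(0.229574, 1.050019)
phase 2: p=0.1569, T=0.505, ωT=1.499244, cosh=2.350801, sinh=2.127502; start (x,ẋ)=(0.229574, 1.050019) → end (x,ẋ)=(1.080207, 2.927406)

x = 1.0802, ẋ = 2.9274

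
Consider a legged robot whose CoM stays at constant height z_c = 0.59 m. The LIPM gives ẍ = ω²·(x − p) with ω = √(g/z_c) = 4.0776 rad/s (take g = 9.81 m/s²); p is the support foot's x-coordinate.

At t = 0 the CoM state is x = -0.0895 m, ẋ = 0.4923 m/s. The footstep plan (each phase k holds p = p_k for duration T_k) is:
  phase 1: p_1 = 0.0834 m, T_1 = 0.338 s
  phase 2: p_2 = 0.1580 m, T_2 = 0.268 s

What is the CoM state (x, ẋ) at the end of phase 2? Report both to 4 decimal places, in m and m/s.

x = -0.2869, ẋ = -1.6108

phase 1: p=0.0834, T=0.338, ωT=1.378229, cosh=2.109946, sinh=1.857921; start (x,ẋ)=(-0.089500, 0.492300) → end (x,ẋ)=(-0.057098, -0.271140)
phase 2: p=0.1580, T=0.268, ωT=1.092797, cosh=1.658941, sinh=1.323663; start (x,ẋ)=(-0.057098, -0.271140) → end (x,ẋ)=(-0.286851, -1.610766)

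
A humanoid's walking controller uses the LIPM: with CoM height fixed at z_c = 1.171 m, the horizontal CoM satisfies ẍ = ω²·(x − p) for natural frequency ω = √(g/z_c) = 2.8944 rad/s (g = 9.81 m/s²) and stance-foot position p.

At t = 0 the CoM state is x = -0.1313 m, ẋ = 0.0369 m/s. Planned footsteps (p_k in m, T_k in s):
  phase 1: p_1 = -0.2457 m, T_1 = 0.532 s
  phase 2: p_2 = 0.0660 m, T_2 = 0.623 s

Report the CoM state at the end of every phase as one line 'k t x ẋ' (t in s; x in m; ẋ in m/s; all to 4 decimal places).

phase 1: p=-0.2457, T=0.532, ωT=1.539821, cosh=2.439087, sinh=2.224667; start (x,ẋ)=(-0.131300, 0.036900) → end (x,ẋ)=(0.061693, 0.826633)
phase 2: p=0.0660, T=0.623, ωT=1.803211, cosh=3.116937, sinh=2.952168; start (x,ẋ)=(0.061693, 0.826633) → end (x,ẋ)=(0.895707, 2.539763)

1 0.5320 0.0617 0.8266
2 1.1550 0.8957 2.5398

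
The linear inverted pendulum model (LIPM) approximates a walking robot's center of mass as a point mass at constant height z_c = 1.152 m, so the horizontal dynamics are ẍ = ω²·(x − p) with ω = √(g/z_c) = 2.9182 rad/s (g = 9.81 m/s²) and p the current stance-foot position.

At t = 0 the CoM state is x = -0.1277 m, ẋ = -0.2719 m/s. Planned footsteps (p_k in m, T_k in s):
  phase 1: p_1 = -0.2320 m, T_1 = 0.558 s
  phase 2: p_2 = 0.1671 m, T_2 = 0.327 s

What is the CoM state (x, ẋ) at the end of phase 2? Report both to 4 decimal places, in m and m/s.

phase 1: p=-0.2320, T=0.558, ωT=1.628356, cosh=2.645870, sinh=2.449618; start (x,ẋ)=(-0.127700, -0.271900) → end (x,ẋ)=(-0.184276, 0.026174)
phase 2: p=0.1671, T=0.327, ωT=0.954251, cosh=1.490913, sinh=1.105813; start (x,ẋ)=(-0.184276, 0.026174) → end (x,ẋ)=(-0.346853, -1.094862)

x = -0.3469, ẋ = -1.0949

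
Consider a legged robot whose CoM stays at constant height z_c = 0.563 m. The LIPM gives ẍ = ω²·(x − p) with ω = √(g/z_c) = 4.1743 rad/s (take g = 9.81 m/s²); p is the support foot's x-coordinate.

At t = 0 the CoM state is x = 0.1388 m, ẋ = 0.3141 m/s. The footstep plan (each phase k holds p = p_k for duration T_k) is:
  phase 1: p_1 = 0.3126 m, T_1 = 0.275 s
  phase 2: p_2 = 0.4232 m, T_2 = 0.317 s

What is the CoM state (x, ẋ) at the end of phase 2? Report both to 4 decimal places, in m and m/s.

phase 1: p=0.3126, T=0.275, ωT=1.147933, cosh=1.734481, sinh=1.417189; start (x,ẋ)=(0.138800, 0.314100) → end (x,ẋ)=(0.117785, -0.483361)
phase 2: p=0.4232, T=0.317, ωT=1.323253, cosh=2.010943, sinh=1.744676; start (x,ẋ)=(0.117785, -0.483361) → end (x,ẋ)=(-0.392996, -3.196286)

x = -0.3930, ẋ = -3.1963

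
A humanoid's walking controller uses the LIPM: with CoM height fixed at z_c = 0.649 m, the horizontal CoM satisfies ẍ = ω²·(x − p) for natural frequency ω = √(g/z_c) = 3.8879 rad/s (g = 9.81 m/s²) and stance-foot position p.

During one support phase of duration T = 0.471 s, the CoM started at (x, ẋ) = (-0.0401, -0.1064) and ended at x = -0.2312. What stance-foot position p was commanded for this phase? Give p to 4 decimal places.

ωT = 3.8879·0.471 = 1.831201; cosh(ωT) = 3.200799, sinh(ωT) = 3.040578
x(T) = p + (x₀−p)·cosh(ωT) + (ẋ₀/ω)·sinh(ωT) ⇒ p·(1 − cosh) = x(T) − x₀·cosh − (ẋ₀/ω)·sinh
numerator   = -0.2312 − (-0.0401)·3.200799 − (-0.1064/3.8879)·3.040578 = -0.019637
denominator = 1 − 3.200799 = -2.200799
p = -0.019637 / -2.200799 = 0.0089

p = 0.0089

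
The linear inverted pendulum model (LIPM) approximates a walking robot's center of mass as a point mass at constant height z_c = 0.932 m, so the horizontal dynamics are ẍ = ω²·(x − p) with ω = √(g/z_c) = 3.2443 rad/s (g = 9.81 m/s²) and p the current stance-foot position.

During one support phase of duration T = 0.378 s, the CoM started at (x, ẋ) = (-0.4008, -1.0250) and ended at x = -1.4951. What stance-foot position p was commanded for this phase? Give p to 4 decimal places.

ωT = 3.2443·0.378 = 1.226345; cosh(ωT) = 1.851056, sinh(ωT) = 1.557693
x(T) = p + (x₀−p)·cosh(ωT) + (ẋ₀/ω)·sinh(ωT) ⇒ p·(1 − cosh) = x(T) − x₀·cosh − (ẋ₀/ω)·sinh
numerator   = -1.4951 − (-0.4008)·1.851056 − (-1.0250/3.2443)·1.557693 = -0.261061
denominator = 1 − 1.851056 = -0.851056
p = -0.261061 / -0.851056 = 0.3067

p = 0.3067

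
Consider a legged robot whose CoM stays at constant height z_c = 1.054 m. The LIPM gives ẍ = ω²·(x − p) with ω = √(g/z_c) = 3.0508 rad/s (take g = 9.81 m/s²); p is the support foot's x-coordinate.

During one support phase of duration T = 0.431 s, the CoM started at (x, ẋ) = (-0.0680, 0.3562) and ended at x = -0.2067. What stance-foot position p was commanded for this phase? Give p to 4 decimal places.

ωT = 3.0508·0.431 = 1.314895; cosh(ωT) = 1.996431, sinh(ωT) = 1.727928
x(T) = p + (x₀−p)·cosh(ωT) + (ẋ₀/ω)·sinh(ωT) ⇒ p·(1 − cosh) = x(T) − x₀·cosh − (ẋ₀/ω)·sinh
numerator   = -0.2067 − (-0.0680)·1.996431 − (0.3562/3.0508)·1.727928 = -0.272689
denominator = 1 − 1.996431 = -0.996431
p = -0.272689 / -0.996431 = 0.2737

p = 0.2737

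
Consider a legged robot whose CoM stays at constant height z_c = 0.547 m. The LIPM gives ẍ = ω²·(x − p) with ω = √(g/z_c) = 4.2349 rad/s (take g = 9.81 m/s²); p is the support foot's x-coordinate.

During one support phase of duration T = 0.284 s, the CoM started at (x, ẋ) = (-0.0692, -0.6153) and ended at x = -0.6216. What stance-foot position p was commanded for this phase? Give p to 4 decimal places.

ωT = 4.2349·0.284 = 1.202712; cosh(ωT) = 1.814755, sinh(ωT) = 1.514377
x(T) = p + (x₀−p)·cosh(ωT) + (ẋ₀/ω)·sinh(ωT) ⇒ p·(1 − cosh) = x(T) − x₀·cosh − (ẋ₀/ω)·sinh
numerator   = -0.6216 − (-0.0692)·1.814755 − (-0.6153/4.2349)·1.514377 = -0.275991
denominator = 1 − 1.814755 = -0.814755
p = -0.275991 / -0.814755 = 0.3387

p = 0.3387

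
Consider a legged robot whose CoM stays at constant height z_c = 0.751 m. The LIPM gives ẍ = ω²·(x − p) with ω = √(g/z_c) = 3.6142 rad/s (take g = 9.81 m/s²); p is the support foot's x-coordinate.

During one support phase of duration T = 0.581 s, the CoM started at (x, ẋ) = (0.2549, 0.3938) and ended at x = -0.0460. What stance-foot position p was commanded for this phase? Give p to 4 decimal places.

ωT = 3.6142·0.581 = 2.099850; cosh(ωT) = 4.143711, sinh(ωT) = 4.021236
x(T) = p + (x₀−p)·cosh(ωT) + (ẋ₀/ω)·sinh(ωT) ⇒ p·(1 − cosh) = x(T) − x₀·cosh − (ẋ₀/ω)·sinh
numerator   = -0.0460 − (0.2549)·4.143711 − (0.3938/3.6142)·4.021236 = -1.540382
denominator = 1 − 4.143711 = -3.143711
p = -1.540382 / -3.143711 = 0.4900

p = 0.4900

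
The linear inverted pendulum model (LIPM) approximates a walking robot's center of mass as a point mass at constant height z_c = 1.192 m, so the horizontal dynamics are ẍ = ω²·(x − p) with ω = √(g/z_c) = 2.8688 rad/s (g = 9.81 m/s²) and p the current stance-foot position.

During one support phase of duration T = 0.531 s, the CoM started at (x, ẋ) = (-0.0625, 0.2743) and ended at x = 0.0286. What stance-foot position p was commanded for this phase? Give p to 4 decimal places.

ωT = 2.8688·0.531 = 1.523333; cosh(ωT) = 2.402737, sinh(ωT) = 2.184752
x(T) = p + (x₀−p)·cosh(ωT) + (ẋ₀/ω)·sinh(ωT) ⇒ p·(1 − cosh) = x(T) − x₀·cosh − (ẋ₀/ω)·sinh
numerator   = 0.0286 − (-0.0625)·2.402737 − (0.2743/2.8688)·2.184752 = -0.030124
denominator = 1 − 2.402737 = -1.402737
p = -0.030124 / -1.402737 = 0.0215

p = 0.0215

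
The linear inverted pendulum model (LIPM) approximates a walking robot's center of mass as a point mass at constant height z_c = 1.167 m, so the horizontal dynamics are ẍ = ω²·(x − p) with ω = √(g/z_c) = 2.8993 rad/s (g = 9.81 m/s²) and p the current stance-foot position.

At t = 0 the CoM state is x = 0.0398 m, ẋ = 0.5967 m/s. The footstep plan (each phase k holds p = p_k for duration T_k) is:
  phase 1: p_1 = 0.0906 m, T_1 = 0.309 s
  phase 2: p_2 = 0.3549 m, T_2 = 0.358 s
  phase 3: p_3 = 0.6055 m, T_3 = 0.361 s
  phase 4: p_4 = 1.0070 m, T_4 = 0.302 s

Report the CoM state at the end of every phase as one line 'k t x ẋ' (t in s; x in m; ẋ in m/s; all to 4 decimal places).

1 0.3090 0.2281 0.7023
2 0.6670 0.4524 0.6618
3 1.0280 0.6456 0.5046
4 1.3300 0.6707 -0.3284

phase 1: p=0.0906, T=0.309, ωT=0.895884, cosh=1.428873, sinh=1.020626; start (x,ẋ)=(0.039800, 0.596700) → end (x,ẋ)=(0.228067, 0.702286)
phase 2: p=0.3549, T=0.358, ωT=1.037949, cosh=1.588801, sinh=1.234621; start (x,ẋ)=(0.228067, 0.702286) → end (x,ẋ)=(0.452444, 0.661788)
phase 3: p=0.6055, T=0.361, ωT=1.046647, cosh=1.599600, sinh=1.248487; start (x,ẋ)=(0.452444, 0.661788) → end (x,ẋ)=(0.645649, 0.504575)
phase 4: p=1.0070, T=0.302, ωT=0.875589, cosh=1.408452, sinh=0.991835; start (x,ẋ)=(0.645649, 0.504575) → end (x,ẋ)=(0.670667, -0.328440)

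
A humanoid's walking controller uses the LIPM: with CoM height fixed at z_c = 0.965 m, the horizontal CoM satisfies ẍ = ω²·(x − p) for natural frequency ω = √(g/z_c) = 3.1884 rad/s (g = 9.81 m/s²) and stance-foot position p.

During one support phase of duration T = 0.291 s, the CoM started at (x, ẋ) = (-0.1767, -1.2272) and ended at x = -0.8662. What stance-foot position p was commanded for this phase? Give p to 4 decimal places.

p = 0.4267

ωT = 3.1884·0.291 = 0.927824; cosh(ωT) = 1.462207, sinh(ωT) = 1.066794
x(T) = p + (x₀−p)·cosh(ωT) + (ẋ₀/ω)·sinh(ωT) ⇒ p·(1 − cosh) = x(T) − x₀·cosh − (ẋ₀/ω)·sinh
numerator   = -0.8662 − (-0.1767)·1.462207 − (-1.2272/3.1884)·1.066794 = -0.197224
denominator = 1 − 1.462207 = -0.462207
p = -0.197224 / -0.462207 = 0.4267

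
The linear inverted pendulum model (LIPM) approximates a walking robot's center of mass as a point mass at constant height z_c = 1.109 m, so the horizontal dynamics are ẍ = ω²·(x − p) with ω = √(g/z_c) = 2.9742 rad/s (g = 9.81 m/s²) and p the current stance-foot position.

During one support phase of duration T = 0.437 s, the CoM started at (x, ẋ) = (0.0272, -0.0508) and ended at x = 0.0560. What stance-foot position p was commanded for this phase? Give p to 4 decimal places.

ωT = 2.9742·0.437 = 1.299725; cosh(ωT) = 1.970448, sinh(ωT) = 1.697841
x(T) = p + (x₀−p)·cosh(ωT) + (ẋ₀/ω)·sinh(ωT) ⇒ p·(1 − cosh) = x(T) − x₀·cosh − (ẋ₀/ω)·sinh
numerator   = 0.0560 − (0.0272)·1.970448 − (-0.0508/2.9742)·1.697841 = 0.031403
denominator = 1 − 1.970448 = -0.970448
p = 0.031403 / -0.970448 = -0.0324

p = -0.0324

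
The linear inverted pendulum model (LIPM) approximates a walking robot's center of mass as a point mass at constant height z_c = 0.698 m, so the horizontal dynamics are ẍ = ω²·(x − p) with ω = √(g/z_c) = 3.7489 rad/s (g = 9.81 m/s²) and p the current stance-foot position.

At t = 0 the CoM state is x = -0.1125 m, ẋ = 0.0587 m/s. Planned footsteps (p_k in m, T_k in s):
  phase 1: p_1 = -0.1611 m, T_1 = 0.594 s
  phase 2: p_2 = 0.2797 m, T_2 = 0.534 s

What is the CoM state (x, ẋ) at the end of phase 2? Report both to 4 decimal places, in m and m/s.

x = 0.8236, ẋ = 2.2604

phase 1: p=-0.1611, T=0.594, ωT=2.226847, cosh=4.689227, sinh=4.581359; start (x,ẋ)=(-0.112500, 0.058700) → end (x,ẋ)=(0.138531, 1.109965)
phase 2: p=0.2797, T=0.534, ωT=2.001913, cosh=3.769139, sinh=3.634063; start (x,ẋ)=(0.138531, 1.109965) → end (x,ẋ)=(0.823579, 2.260365)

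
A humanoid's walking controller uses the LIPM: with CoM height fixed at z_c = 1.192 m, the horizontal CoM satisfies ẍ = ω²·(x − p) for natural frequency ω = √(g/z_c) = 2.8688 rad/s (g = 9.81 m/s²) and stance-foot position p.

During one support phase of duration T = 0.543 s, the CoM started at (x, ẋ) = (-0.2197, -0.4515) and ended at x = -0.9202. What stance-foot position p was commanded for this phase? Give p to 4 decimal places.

ωT = 2.8688·0.543 = 1.557758; cosh(ωT) = 2.479387, sinh(ωT) = 2.268779
x(T) = p + (x₀−p)·cosh(ωT) + (ẋ₀/ω)·sinh(ωT) ⇒ p·(1 − cosh) = x(T) − x₀·cosh − (ẋ₀/ω)·sinh
numerator   = -0.9202 − (-0.2197)·2.479387 − (-0.4515/2.8688)·2.268779 = -0.018412
denominator = 1 − 2.479387 = -1.479387
p = -0.018412 / -1.479387 = 0.0124

p = 0.0124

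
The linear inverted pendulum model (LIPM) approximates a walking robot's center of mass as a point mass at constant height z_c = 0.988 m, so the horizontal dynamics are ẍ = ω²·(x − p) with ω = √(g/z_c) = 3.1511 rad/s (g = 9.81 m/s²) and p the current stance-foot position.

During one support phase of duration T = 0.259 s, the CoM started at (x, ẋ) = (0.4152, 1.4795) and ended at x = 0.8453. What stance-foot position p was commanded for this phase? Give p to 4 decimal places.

p = 0.4069

ωT = 3.1511·0.259 = 0.816135; cosh(ωT) = 1.351939, sinh(ωT) = 0.909802
x(T) = p + (x₀−p)·cosh(ωT) + (ẋ₀/ω)·sinh(ωT) ⇒ p·(1 − cosh) = x(T) − x₀·cosh − (ẋ₀/ω)·sinh
numerator   = 0.8453 − (0.4152)·1.351939 − (1.4795/3.1511)·0.909802 = -0.143194
denominator = 1 − 1.351939 = -0.351939
p = -0.143194 / -0.351939 = 0.4069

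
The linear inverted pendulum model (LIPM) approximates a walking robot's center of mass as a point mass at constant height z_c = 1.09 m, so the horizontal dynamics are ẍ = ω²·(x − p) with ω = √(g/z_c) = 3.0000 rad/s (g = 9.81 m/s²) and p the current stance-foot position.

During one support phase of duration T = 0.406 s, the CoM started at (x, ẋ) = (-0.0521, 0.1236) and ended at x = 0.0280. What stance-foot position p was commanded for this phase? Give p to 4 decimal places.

p = -0.0719

ωT = 3.0000·0.406 = 1.218000; cosh(ωT) = 1.838121, sinh(ωT) = 1.542299
x(T) = p + (x₀−p)·cosh(ωT) + (ẋ₀/ω)·sinh(ωT) ⇒ p·(1 − cosh) = x(T) − x₀·cosh − (ẋ₀/ω)·sinh
numerator   = 0.0280 − (-0.0521)·1.838121 − (0.1236/3.0000)·1.542299 = 0.060223
denominator = 1 − 1.838121 = -0.838121
p = 0.060223 / -0.838121 = -0.0719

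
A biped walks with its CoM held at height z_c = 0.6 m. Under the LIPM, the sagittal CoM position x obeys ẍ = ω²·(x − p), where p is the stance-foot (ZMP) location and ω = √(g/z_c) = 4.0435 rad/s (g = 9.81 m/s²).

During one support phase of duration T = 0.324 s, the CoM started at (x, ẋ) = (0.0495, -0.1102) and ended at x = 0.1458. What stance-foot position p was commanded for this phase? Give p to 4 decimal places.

p = -0.0953

ωT = 4.0435·0.324 = 1.310094; cosh(ωT) = 1.988158, sinh(ωT) = 1.718364
x(T) = p + (x₀−p)·cosh(ωT) + (ẋ₀/ω)·sinh(ωT) ⇒ p·(1 − cosh) = x(T) − x₀·cosh − (ẋ₀/ω)·sinh
numerator   = 0.1458 − (0.0495)·1.988158 − (-0.1102/4.0435)·1.718364 = 0.094218
denominator = 1 − 1.988158 = -0.988158
p = 0.094218 / -0.988158 = -0.0953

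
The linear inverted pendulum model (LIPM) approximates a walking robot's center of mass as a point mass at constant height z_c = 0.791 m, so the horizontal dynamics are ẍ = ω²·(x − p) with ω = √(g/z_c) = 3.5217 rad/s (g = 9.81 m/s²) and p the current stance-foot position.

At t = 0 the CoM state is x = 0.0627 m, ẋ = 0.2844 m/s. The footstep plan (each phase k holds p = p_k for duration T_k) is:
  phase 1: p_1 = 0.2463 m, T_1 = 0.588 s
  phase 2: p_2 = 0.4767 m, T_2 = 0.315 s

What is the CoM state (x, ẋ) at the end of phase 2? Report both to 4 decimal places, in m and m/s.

phase 1: p=0.2463, T=0.588, ωT=2.070760, cosh=4.028468, sinh=3.902378; start (x,ẋ)=(0.062700, 0.284400) → end (x,ẋ)=(-0.178184, -1.377519)
phase 2: p=0.4767, T=0.315, ωT=1.109336, cosh=1.681060, sinh=1.351282; start (x,ẋ)=(-0.178184, -1.377519) → end (x,ẋ)=(-1.152757, -5.432164)

x = -1.1528, ẋ = -5.4322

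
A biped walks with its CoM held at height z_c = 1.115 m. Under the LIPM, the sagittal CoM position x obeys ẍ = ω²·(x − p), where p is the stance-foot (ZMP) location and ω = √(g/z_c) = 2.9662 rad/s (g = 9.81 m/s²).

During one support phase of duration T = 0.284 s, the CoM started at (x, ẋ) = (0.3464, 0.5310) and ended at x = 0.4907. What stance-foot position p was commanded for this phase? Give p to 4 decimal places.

ωT = 2.9662·0.284 = 0.842401; cosh(ωT) = 1.376305, sinh(ωT) = 0.945630
x(T) = p + (x₀−p)·cosh(ωT) + (ẋ₀/ω)·sinh(ωT) ⇒ p·(1 − cosh) = x(T) − x₀·cosh − (ẋ₀/ω)·sinh
numerator   = 0.4907 − (0.3464)·1.376305 − (0.5310/2.9662)·0.945630 = -0.155336
denominator = 1 − 1.376305 = -0.376305
p = -0.155336 / -0.376305 = 0.4128

p = 0.4128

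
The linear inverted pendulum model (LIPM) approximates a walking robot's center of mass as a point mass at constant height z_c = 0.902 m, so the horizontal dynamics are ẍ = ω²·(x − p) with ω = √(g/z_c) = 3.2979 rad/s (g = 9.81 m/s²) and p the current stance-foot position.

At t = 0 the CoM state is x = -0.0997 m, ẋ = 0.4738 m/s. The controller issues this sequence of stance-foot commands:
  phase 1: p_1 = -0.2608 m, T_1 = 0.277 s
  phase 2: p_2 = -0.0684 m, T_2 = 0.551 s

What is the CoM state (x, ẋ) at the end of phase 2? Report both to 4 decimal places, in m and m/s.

phase 1: p=-0.2608, T=0.277, ωT=0.913518, cosh=1.447095, sinh=1.045984; start (x,ẋ)=(-0.099700, 0.473800) → end (x,ẋ)=(0.122601, 1.241356)
phase 2: p=-0.0684, T=0.551, ωT=1.817143, cosh=3.158370, sinh=2.995880; start (x,ẋ)=(0.122601, 1.241356) → end (x,ẋ)=(1.662524, 5.807768)

x = 1.6625, ẋ = 5.8078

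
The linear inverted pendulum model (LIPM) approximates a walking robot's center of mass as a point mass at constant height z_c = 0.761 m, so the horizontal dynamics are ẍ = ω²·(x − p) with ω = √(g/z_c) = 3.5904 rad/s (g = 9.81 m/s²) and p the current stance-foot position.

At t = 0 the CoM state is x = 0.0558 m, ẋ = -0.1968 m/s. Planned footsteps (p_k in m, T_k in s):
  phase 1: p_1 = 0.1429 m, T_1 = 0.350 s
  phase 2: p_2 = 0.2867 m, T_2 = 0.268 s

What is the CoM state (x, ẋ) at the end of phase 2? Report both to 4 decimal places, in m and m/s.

phase 1: p=0.1429, T=0.350, ωT=1.256640, cosh=1.899102, sinh=1.614494; start (x,ẋ)=(0.055800, -0.196800) → end (x,ẋ)=(-0.111007, -0.878634)
phase 2: p=0.2867, T=0.268, ωT=0.962227, cosh=1.499780, sinh=1.117739; start (x,ẋ)=(-0.111007, -0.878634) → end (x,ẋ)=(-0.583303, -2.913808)

x = -0.5833, ẋ = -2.9138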